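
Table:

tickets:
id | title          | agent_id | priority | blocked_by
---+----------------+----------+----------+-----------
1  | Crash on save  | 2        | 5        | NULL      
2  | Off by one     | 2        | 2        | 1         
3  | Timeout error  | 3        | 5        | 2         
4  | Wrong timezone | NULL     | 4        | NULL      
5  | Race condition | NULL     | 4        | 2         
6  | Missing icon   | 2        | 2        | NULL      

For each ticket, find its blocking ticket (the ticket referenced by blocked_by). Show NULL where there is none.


This is a self-join: tickets is joined to a second copy of itself, matching each row's blocked_by to another row's id. Use LEFT JOIN so rows with blocked_by=NULL are kept.
  - ticket 1 (Crash on save): blocked_by=NULL -> NULL
  - ticket 2 (Off by one): blocked_by=1 -> Crash on save
  - ticket 3 (Timeout error): blocked_by=2 -> Off by one
  - ticket 4 (Wrong timezone): blocked_by=NULL -> NULL
  - ticket 5 (Race condition): blocked_by=2 -> Off by one
  - ticket 6 (Missing icon): blocked_by=NULL -> NULL

SQL:
SELECT a.title AS item, b.title AS blocked_by
FROM tickets a
LEFT JOIN tickets b ON a.blocked_by = b.id

Result:
item           | blocked_by   
---------------+--------------
Crash on save  | NULL         
Off by one     | Crash on save
Timeout error  | Off by one   
Wrong timezone | NULL         
Race condition | Off by one   
Missing icon   | NULL         


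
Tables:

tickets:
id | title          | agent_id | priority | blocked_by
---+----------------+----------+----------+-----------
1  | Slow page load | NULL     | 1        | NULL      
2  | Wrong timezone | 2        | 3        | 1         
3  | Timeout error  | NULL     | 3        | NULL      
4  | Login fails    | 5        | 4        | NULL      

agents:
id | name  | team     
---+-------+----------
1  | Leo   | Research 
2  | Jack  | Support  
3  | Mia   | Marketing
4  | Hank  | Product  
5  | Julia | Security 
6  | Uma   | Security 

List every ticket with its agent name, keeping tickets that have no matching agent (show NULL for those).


LEFT JOIN keeps every row from tickets (the left table); where agent_id has no match in agents, the agent columns become NULL. Walk through each ticket:
  - ticket 1 (Slow page load): agent_id=NULL, no match -> kept with NULL
  - ticket 2 (Wrong timezone): agent_id=2 -> matches Jack
  - ticket 3 (Timeout error): agent_id=NULL, no match -> kept with NULL
  - ticket 4 (Login fails): agent_id=5 -> matches Julia
All 4 rows appear; 2 have NULL agent.

SQL:
SELECT a.title, b.name AS agent
FROM tickets a
LEFT JOIN agents b ON a.agent_id = b.id

Result:
title          | agent
---------------+------
Slow page load | NULL 
Wrong timezone | Jack 
Timeout error  | NULL 
Login fails    | Julia


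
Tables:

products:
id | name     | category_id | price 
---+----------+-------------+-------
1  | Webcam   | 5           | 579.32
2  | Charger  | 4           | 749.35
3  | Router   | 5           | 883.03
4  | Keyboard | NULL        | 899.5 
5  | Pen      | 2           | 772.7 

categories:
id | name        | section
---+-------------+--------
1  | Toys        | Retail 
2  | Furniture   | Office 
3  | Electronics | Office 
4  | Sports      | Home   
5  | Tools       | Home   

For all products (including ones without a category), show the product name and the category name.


LEFT JOIN keeps every row from products (the left table); where category_id has no match in categories, the category columns become NULL. Walk through each product:
  - product 1 (Webcam): category_id=5 -> matches Tools
  - product 2 (Charger): category_id=4 -> matches Sports
  - product 3 (Router): category_id=5 -> matches Tools
  - product 4 (Keyboard): category_id=NULL, no match -> kept with NULL
  - product 5 (Pen): category_id=2 -> matches Furniture
All 5 rows appear; 1 has NULL category.

SQL:
SELECT a.name, b.name AS category
FROM products a
LEFT JOIN categories b ON a.category_id = b.id

Result:
name     | category 
---------+----------
Webcam   | Tools    
Charger  | Sports   
Router   | Tools    
Keyboard | NULL     
Pen      | Furniture


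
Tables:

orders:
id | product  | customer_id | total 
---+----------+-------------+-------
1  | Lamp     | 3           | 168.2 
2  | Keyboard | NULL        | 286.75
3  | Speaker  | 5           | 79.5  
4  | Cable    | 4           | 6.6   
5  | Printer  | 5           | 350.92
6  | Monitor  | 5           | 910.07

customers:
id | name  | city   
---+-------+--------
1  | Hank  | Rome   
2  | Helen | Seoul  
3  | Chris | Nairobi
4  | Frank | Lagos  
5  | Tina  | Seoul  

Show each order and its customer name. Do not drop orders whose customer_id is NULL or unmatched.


LEFT JOIN keeps every row from orders (the left table); where customer_id has no match in customers, the customer columns become NULL. Walk through each order:
  - order 1 (Lamp): customer_id=3 -> matches Chris
  - order 2 (Keyboard): customer_id=NULL, no match -> kept with NULL
  - order 3 (Speaker): customer_id=5 -> matches Tina
  - order 4 (Cable): customer_id=4 -> matches Frank
  - order 5 (Printer): customer_id=5 -> matches Tina
  - order 6 (Monitor): customer_id=5 -> matches Tina
All 6 rows appear; 1 has NULL customer.

SQL:
SELECT a.product, b.name AS customer
FROM orders a
LEFT JOIN customers b ON a.customer_id = b.id

Result:
product  | customer
---------+---------
Lamp     | Chris   
Keyboard | NULL    
Speaker  | Tina    
Cable    | Frank   
Printer  | Tina    
Monitor  | Tina    


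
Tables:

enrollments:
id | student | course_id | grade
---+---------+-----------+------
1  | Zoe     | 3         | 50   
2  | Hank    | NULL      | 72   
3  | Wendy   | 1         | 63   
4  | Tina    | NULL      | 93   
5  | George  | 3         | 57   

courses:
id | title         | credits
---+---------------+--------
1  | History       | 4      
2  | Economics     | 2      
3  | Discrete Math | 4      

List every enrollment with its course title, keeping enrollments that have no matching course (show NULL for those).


LEFT JOIN keeps every row from enrollments (the left table); where course_id has no match in courses, the course columns become NULL. Walk through each enrollment:
  - enrollment 1 (Zoe): course_id=3 -> matches Discrete Math
  - enrollment 2 (Hank): course_id=NULL, no match -> kept with NULL
  - enrollment 3 (Wendy): course_id=1 -> matches History
  - enrollment 4 (Tina): course_id=NULL, no match -> kept with NULL
  - enrollment 5 (George): course_id=3 -> matches Discrete Math
All 5 rows appear; 2 have NULL course.

SQL:
SELECT a.student, b.title AS course
FROM enrollments a
LEFT JOIN courses b ON a.course_id = b.id

Result:
student | course       
--------+--------------
Zoe     | Discrete Math
Hank    | NULL         
Wendy   | History      
Tina    | NULL         
George  | Discrete Math


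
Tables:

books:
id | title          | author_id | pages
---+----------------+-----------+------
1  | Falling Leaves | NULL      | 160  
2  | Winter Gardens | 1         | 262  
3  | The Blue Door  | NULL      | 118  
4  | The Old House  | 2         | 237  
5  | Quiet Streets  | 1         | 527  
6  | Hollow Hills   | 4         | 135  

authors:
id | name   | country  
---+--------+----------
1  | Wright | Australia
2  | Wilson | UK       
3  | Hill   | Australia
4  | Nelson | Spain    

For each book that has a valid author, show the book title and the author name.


INNER JOIN keeps only books rows whose author_id matches an id in authors. Walk through each book:
  - book 1 (Falling Leaves): author_id=NULL, no match -> dropped
  - book 2 (Winter Gardens): author_id=1 -> matches Wright
  - book 3 (The Blue Door): author_id=NULL, no match -> dropped
  - book 4 (The Old House): author_id=2 -> matches Wilson
  - book 5 (Quiet Streets): author_id=1 -> matches Wright
  - book 6 (Hollow Hills): author_id=4 -> matches Nelson
So 2 of 6 rows are dropped.

SQL:
SELECT a.title, b.name AS author
FROM books a
INNER JOIN authors b ON a.author_id = b.id

Result:
title          | author
---------------+-------
Winter Gardens | Wright
The Old House  | Wilson
Quiet Streets  | Wright
Hollow Hills   | Nelson


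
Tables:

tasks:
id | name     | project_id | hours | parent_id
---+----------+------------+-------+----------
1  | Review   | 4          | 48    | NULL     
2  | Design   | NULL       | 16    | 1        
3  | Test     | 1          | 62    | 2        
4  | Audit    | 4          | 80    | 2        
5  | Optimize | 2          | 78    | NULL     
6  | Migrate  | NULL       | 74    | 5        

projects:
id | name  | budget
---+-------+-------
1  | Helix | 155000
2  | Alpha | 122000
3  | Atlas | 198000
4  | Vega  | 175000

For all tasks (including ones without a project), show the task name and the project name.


LEFT JOIN keeps every row from tasks (the left table); where project_id has no match in projects, the project columns become NULL. Walk through each task:
  - task 1 (Review): project_id=4 -> matches Vega
  - task 2 (Design): project_id=NULL, no match -> kept with NULL
  - task 3 (Test): project_id=1 -> matches Helix
  - task 4 (Audit): project_id=4 -> matches Vega
  - task 5 (Optimize): project_id=2 -> matches Alpha
  - task 6 (Migrate): project_id=NULL, no match -> kept with NULL
All 6 rows appear; 2 have NULL project.

SQL:
SELECT a.name, b.name AS project
FROM tasks a
LEFT JOIN projects b ON a.project_id = b.id

Result:
name     | project
---------+--------
Review   | Vega   
Design   | NULL   
Test     | Helix  
Audit    | Vega   
Optimize | Alpha  
Migrate  | NULL   


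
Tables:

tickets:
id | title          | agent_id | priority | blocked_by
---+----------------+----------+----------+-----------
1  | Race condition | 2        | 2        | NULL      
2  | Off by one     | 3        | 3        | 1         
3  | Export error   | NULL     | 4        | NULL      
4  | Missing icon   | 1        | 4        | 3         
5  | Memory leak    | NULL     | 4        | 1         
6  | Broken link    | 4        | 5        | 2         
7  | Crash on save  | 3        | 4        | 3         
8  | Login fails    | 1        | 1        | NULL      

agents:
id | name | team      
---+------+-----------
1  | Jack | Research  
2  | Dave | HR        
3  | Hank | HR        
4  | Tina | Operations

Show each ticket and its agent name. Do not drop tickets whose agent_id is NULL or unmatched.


LEFT JOIN keeps every row from tickets (the left table); where agent_id has no match in agents, the agent columns become NULL. Walk through each ticket:
  - ticket 1 (Race condition): agent_id=2 -> matches Dave
  - ticket 2 (Off by one): agent_id=3 -> matches Hank
  - ticket 3 (Export error): agent_id=NULL, no match -> kept with NULL
  - ticket 4 (Missing icon): agent_id=1 -> matches Jack
  - ticket 5 (Memory leak): agent_id=NULL, no match -> kept with NULL
  - ticket 6 (Broken link): agent_id=4 -> matches Tina
  - ticket 7 (Crash on save): agent_id=3 -> matches Hank
  - ticket 8 (Login fails): agent_id=1 -> matches Jack
All 8 rows appear; 2 have NULL agent.

SQL:
SELECT a.title, b.name AS agent
FROM tickets a
LEFT JOIN agents b ON a.agent_id = b.id

Result:
title          | agent
---------------+------
Race condition | Dave 
Off by one     | Hank 
Export error   | NULL 
Missing icon   | Jack 
Memory leak    | NULL 
Broken link    | Tina 
Crash on save  | Hank 
Login fails    | Jack 


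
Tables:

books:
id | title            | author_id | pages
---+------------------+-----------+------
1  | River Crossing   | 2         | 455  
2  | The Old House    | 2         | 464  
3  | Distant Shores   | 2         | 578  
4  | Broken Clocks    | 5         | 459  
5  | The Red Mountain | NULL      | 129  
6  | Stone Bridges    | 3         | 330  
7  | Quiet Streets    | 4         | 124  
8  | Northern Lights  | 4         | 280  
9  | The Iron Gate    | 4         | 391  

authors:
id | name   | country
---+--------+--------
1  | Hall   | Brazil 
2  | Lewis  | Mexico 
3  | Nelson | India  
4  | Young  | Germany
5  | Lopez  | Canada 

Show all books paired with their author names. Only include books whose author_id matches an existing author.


INNER JOIN keeps only books rows whose author_id matches an id in authors. Walk through each book:
  - book 1 (River Crossing): author_id=2 -> matches Lewis
  - book 2 (The Old House): author_id=2 -> matches Lewis
  - book 3 (Distant Shores): author_id=2 -> matches Lewis
  - book 4 (Broken Clocks): author_id=5 -> matches Lopez
  - book 5 (The Red Mountain): author_id=NULL, no match -> dropped
  - book 6 (Stone Bridges): author_id=3 -> matches Nelson
  - book 7 (Quiet Streets): author_id=4 -> matches Young
  - book 8 (Northern Lights): author_id=4 -> matches Young
  - book 9 (The Iron Gate): author_id=4 -> matches Young
So 1 of 9 rows is dropped.

SQL:
SELECT a.title, b.name AS author
FROM books a
INNER JOIN authors b ON a.author_id = b.id

Result:
title           | author
----------------+-------
River Crossing  | Lewis 
The Old House   | Lewis 
Distant Shores  | Lewis 
Broken Clocks   | Lopez 
Stone Bridges   | Nelson
Quiet Streets   | Young 
Northern Lights | Young 
The Iron Gate   | Young 


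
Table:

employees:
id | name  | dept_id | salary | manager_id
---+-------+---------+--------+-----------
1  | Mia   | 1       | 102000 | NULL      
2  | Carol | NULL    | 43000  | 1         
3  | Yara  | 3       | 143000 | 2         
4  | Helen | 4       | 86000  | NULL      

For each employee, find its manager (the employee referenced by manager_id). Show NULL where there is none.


This is a self-join: employees is joined to a second copy of itself, matching each row's manager_id to another row's id. Use LEFT JOIN so rows with manager_id=NULL are kept.
  - employee 1 (Mia): manager_id=NULL -> NULL
  - employee 2 (Carol): manager_id=1 -> Mia
  - employee 3 (Yara): manager_id=2 -> Carol
  - employee 4 (Helen): manager_id=NULL -> NULL

SQL:
SELECT a.name AS item, b.name AS manager
FROM employees a
LEFT JOIN employees b ON a.manager_id = b.id

Result:
item  | manager
------+--------
Mia   | NULL   
Carol | Mia    
Yara  | Carol  
Helen | NULL   


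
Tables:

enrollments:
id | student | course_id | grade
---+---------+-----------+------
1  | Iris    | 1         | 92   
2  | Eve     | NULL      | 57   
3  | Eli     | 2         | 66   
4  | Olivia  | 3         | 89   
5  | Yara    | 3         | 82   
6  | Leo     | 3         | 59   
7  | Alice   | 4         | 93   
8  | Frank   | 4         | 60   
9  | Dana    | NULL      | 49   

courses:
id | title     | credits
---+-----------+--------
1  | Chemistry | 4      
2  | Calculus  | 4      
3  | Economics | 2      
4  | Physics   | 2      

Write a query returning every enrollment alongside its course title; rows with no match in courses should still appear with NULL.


LEFT JOIN keeps every row from enrollments (the left table); where course_id has no match in courses, the course columns become NULL. Walk through each enrollment:
  - enrollment 1 (Iris): course_id=1 -> matches Chemistry
  - enrollment 2 (Eve): course_id=NULL, no match -> kept with NULL
  - enrollment 3 (Eli): course_id=2 -> matches Calculus
  - enrollment 4 (Olivia): course_id=3 -> matches Economics
  - enrollment 5 (Yara): course_id=3 -> matches Economics
  - enrollment 6 (Leo): course_id=3 -> matches Economics
  - enrollment 7 (Alice): course_id=4 -> matches Physics
  - enrollment 8 (Frank): course_id=4 -> matches Physics
  - enrollment 9 (Dana): course_id=NULL, no match -> kept with NULL
All 9 rows appear; 2 have NULL course.

SQL:
SELECT a.student, b.title AS course
FROM enrollments a
LEFT JOIN courses b ON a.course_id = b.id

Result:
student | course   
--------+----------
Iris    | Chemistry
Eve     | NULL     
Eli     | Calculus 
Olivia  | Economics
Yara    | Economics
Leo     | Economics
Alice   | Physics  
Frank   | Physics  
Dana    | NULL     


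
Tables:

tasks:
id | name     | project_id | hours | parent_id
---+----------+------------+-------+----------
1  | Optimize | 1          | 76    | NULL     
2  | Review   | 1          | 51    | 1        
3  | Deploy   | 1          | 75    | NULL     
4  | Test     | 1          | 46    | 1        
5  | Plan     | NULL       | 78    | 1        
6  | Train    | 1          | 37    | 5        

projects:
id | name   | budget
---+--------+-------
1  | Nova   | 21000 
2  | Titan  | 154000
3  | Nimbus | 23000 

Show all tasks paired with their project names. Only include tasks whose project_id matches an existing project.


INNER JOIN keeps only tasks rows whose project_id matches an id in projects. Walk through each task:
  - task 1 (Optimize): project_id=1 -> matches Nova
  - task 2 (Review): project_id=1 -> matches Nova
  - task 3 (Deploy): project_id=1 -> matches Nova
  - task 4 (Test): project_id=1 -> matches Nova
  - task 5 (Plan): project_id=NULL, no match -> dropped
  - task 6 (Train): project_id=1 -> matches Nova
So 1 of 6 rows is dropped.

SQL:
SELECT a.name, b.name AS project
FROM tasks a
INNER JOIN projects b ON a.project_id = b.id

Result:
name     | project
---------+--------
Optimize | Nova   
Review   | Nova   
Deploy   | Nova   
Test     | Nova   
Train    | Nova   


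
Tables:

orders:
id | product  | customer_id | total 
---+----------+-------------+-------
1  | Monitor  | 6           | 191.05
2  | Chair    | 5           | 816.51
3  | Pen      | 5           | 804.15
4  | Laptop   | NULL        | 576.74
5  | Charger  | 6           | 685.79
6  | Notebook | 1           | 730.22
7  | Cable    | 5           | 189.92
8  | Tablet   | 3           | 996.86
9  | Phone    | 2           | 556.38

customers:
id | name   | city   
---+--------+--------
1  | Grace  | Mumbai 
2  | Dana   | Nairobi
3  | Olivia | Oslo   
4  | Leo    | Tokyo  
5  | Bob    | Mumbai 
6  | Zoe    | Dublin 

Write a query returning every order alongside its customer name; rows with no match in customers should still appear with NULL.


LEFT JOIN keeps every row from orders (the left table); where customer_id has no match in customers, the customer columns become NULL. Walk through each order:
  - order 1 (Monitor): customer_id=6 -> matches Zoe
  - order 2 (Chair): customer_id=5 -> matches Bob
  - order 3 (Pen): customer_id=5 -> matches Bob
  - order 4 (Laptop): customer_id=NULL, no match -> kept with NULL
  - order 5 (Charger): customer_id=6 -> matches Zoe
  - order 6 (Notebook): customer_id=1 -> matches Grace
  - order 7 (Cable): customer_id=5 -> matches Bob
  - order 8 (Tablet): customer_id=3 -> matches Olivia
  - order 9 (Phone): customer_id=2 -> matches Dana
All 9 rows appear; 1 has NULL customer.

SQL:
SELECT a.product, b.name AS customer
FROM orders a
LEFT JOIN customers b ON a.customer_id = b.id

Result:
product  | customer
---------+---------
Monitor  | Zoe     
Chair    | Bob     
Pen      | Bob     
Laptop   | NULL    
Charger  | Zoe     
Notebook | Grace   
Cable    | Bob     
Tablet   | Olivia  
Phone    | Dana    


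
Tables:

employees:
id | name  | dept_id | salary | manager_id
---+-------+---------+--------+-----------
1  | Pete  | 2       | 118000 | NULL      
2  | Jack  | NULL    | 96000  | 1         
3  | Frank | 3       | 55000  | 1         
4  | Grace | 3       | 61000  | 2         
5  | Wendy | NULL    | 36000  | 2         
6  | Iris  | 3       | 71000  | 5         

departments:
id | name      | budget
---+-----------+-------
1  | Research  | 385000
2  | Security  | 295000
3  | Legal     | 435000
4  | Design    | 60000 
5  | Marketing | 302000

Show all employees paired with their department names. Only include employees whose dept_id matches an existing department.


INNER JOIN keeps only employees rows whose dept_id matches an id in departments. Walk through each employee:
  - employee 1 (Pete): dept_id=2 -> matches Security
  - employee 2 (Jack): dept_id=NULL, no match -> dropped
  - employee 3 (Frank): dept_id=3 -> matches Legal
  - employee 4 (Grace): dept_id=3 -> matches Legal
  - employee 5 (Wendy): dept_id=NULL, no match -> dropped
  - employee 6 (Iris): dept_id=3 -> matches Legal
So 2 of 6 rows are dropped.

SQL:
SELECT a.name, b.name AS department
FROM employees a
INNER JOIN departments b ON a.dept_id = b.id

Result:
name  | department
------+-----------
Pete  | Security  
Frank | Legal     
Grace | Legal     
Iris  | Legal     


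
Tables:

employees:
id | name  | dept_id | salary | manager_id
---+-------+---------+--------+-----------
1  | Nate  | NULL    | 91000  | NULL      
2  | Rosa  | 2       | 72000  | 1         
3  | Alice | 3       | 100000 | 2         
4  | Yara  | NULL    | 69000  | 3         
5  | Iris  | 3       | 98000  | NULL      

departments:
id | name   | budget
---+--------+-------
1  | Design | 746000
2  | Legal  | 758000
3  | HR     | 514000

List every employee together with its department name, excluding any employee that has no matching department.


INNER JOIN keeps only employees rows whose dept_id matches an id in departments. Walk through each employee:
  - employee 1 (Nate): dept_id=NULL, no match -> dropped
  - employee 2 (Rosa): dept_id=2 -> matches Legal
  - employee 3 (Alice): dept_id=3 -> matches HR
  - employee 4 (Yara): dept_id=NULL, no match -> dropped
  - employee 5 (Iris): dept_id=3 -> matches HR
So 2 of 5 rows are dropped.

SQL:
SELECT a.name, b.name AS department
FROM employees a
INNER JOIN departments b ON a.dept_id = b.id

Result:
name  | department
------+-----------
Rosa  | Legal     
Alice | HR        
Iris  | HR        


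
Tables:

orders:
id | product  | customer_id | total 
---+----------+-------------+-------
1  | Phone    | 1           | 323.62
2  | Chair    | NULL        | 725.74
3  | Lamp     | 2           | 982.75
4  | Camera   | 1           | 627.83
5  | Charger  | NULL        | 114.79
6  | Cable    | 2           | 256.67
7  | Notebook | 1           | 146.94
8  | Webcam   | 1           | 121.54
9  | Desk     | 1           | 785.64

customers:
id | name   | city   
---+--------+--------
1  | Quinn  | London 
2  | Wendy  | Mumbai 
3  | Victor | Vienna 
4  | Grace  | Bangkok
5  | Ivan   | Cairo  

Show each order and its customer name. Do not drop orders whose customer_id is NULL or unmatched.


LEFT JOIN keeps every row from orders (the left table); where customer_id has no match in customers, the customer columns become NULL. Walk through each order:
  - order 1 (Phone): customer_id=1 -> matches Quinn
  - order 2 (Chair): customer_id=NULL, no match -> kept with NULL
  - order 3 (Lamp): customer_id=2 -> matches Wendy
  - order 4 (Camera): customer_id=1 -> matches Quinn
  - order 5 (Charger): customer_id=NULL, no match -> kept with NULL
  - order 6 (Cable): customer_id=2 -> matches Wendy
  - order 7 (Notebook): customer_id=1 -> matches Quinn
  - order 8 (Webcam): customer_id=1 -> matches Quinn
  - order 9 (Desk): customer_id=1 -> matches Quinn
All 9 rows appear; 2 have NULL customer.

SQL:
SELECT a.product, b.name AS customer
FROM orders a
LEFT JOIN customers b ON a.customer_id = b.id

Result:
product  | customer
---------+---------
Phone    | Quinn   
Chair    | NULL    
Lamp     | Wendy   
Camera   | Quinn   
Charger  | NULL    
Cable    | Wendy   
Notebook | Quinn   
Webcam   | Quinn   
Desk     | Quinn   


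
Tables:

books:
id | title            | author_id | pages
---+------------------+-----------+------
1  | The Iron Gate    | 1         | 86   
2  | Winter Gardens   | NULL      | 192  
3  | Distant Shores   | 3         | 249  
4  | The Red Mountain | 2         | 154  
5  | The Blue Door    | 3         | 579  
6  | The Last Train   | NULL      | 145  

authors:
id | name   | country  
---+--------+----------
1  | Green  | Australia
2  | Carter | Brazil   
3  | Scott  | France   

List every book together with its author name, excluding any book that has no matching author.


INNER JOIN keeps only books rows whose author_id matches an id in authors. Walk through each book:
  - book 1 (The Iron Gate): author_id=1 -> matches Green
  - book 2 (Winter Gardens): author_id=NULL, no match -> dropped
  - book 3 (Distant Shores): author_id=3 -> matches Scott
  - book 4 (The Red Mountain): author_id=2 -> matches Carter
  - book 5 (The Blue Door): author_id=3 -> matches Scott
  - book 6 (The Last Train): author_id=NULL, no match -> dropped
So 2 of 6 rows are dropped.

SQL:
SELECT a.title, b.name AS author
FROM books a
INNER JOIN authors b ON a.author_id = b.id

Result:
title            | author
-----------------+-------
The Iron Gate    | Green 
Distant Shores   | Scott 
The Red Mountain | Carter
The Blue Door    | Scott 


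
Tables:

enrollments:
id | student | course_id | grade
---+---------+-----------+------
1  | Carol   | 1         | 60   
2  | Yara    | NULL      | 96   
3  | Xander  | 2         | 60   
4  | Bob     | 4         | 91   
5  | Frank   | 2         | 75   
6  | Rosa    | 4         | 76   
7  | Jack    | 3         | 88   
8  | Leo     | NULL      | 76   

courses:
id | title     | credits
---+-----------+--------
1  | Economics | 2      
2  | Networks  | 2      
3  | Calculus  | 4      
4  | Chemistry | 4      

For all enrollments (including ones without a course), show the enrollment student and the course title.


LEFT JOIN keeps every row from enrollments (the left table); where course_id has no match in courses, the course columns become NULL. Walk through each enrollment:
  - enrollment 1 (Carol): course_id=1 -> matches Economics
  - enrollment 2 (Yara): course_id=NULL, no match -> kept with NULL
  - enrollment 3 (Xander): course_id=2 -> matches Networks
  - enrollment 4 (Bob): course_id=4 -> matches Chemistry
  - enrollment 5 (Frank): course_id=2 -> matches Networks
  - enrollment 6 (Rosa): course_id=4 -> matches Chemistry
  - enrollment 7 (Jack): course_id=3 -> matches Calculus
  - enrollment 8 (Leo): course_id=NULL, no match -> kept with NULL
All 8 rows appear; 2 have NULL course.

SQL:
SELECT a.student, b.title AS course
FROM enrollments a
LEFT JOIN courses b ON a.course_id = b.id

Result:
student | course   
--------+----------
Carol   | Economics
Yara    | NULL     
Xander  | Networks 
Bob     | Chemistry
Frank   | Networks 
Rosa    | Chemistry
Jack    | Calculus 
Leo     | NULL     


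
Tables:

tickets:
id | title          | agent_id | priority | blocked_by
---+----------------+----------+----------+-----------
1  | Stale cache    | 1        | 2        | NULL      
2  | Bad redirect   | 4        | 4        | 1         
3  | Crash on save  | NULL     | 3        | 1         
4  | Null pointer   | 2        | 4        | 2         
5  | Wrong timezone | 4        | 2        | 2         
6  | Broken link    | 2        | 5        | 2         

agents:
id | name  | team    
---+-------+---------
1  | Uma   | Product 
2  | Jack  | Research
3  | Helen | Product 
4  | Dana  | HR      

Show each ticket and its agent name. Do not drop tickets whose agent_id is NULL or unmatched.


LEFT JOIN keeps every row from tickets (the left table); where agent_id has no match in agents, the agent columns become NULL. Walk through each ticket:
  - ticket 1 (Stale cache): agent_id=1 -> matches Uma
  - ticket 2 (Bad redirect): agent_id=4 -> matches Dana
  - ticket 3 (Crash on save): agent_id=NULL, no match -> kept with NULL
  - ticket 4 (Null pointer): agent_id=2 -> matches Jack
  - ticket 5 (Wrong timezone): agent_id=4 -> matches Dana
  - ticket 6 (Broken link): agent_id=2 -> matches Jack
All 6 rows appear; 1 has NULL agent.

SQL:
SELECT a.title, b.name AS agent
FROM tickets a
LEFT JOIN agents b ON a.agent_id = b.id

Result:
title          | agent
---------------+------
Stale cache    | Uma  
Bad redirect   | Dana 
Crash on save  | NULL 
Null pointer   | Jack 
Wrong timezone | Dana 
Broken link    | Jack 


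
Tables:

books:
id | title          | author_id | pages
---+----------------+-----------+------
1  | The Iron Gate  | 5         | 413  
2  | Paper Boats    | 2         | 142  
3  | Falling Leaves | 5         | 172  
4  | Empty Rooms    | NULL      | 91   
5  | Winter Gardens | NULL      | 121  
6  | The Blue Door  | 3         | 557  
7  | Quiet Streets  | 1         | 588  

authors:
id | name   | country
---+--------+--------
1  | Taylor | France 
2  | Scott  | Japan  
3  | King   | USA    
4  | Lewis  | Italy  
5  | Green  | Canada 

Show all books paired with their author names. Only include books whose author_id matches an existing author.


INNER JOIN keeps only books rows whose author_id matches an id in authors. Walk through each book:
  - book 1 (The Iron Gate): author_id=5 -> matches Green
  - book 2 (Paper Boats): author_id=2 -> matches Scott
  - book 3 (Falling Leaves): author_id=5 -> matches Green
  - book 4 (Empty Rooms): author_id=NULL, no match -> dropped
  - book 5 (Winter Gardens): author_id=NULL, no match -> dropped
  - book 6 (The Blue Door): author_id=3 -> matches King
  - book 7 (Quiet Streets): author_id=1 -> matches Taylor
So 2 of 7 rows are dropped.

SQL:
SELECT a.title, b.name AS author
FROM books a
INNER JOIN authors b ON a.author_id = b.id

Result:
title          | author
---------------+-------
The Iron Gate  | Green 
Paper Boats    | Scott 
Falling Leaves | Green 
The Blue Door  | King  
Quiet Streets  | Taylor


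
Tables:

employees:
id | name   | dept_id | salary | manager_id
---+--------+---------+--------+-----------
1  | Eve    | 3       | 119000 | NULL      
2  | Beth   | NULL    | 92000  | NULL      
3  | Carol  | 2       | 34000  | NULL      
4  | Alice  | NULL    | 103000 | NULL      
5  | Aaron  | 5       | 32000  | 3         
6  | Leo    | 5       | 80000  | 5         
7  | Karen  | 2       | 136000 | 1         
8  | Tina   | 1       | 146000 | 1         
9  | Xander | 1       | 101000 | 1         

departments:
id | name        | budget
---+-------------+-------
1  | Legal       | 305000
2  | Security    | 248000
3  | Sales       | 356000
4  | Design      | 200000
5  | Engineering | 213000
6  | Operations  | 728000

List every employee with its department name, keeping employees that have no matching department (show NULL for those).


LEFT JOIN keeps every row from employees (the left table); where dept_id has no match in departments, the department columns become NULL. Walk through each employee:
  - employee 1 (Eve): dept_id=3 -> matches Sales
  - employee 2 (Beth): dept_id=NULL, no match -> kept with NULL
  - employee 3 (Carol): dept_id=2 -> matches Security
  - employee 4 (Alice): dept_id=NULL, no match -> kept with NULL
  - employee 5 (Aaron): dept_id=5 -> matches Engineering
  - employee 6 (Leo): dept_id=5 -> matches Engineering
  - employee 7 (Karen): dept_id=2 -> matches Security
  - employee 8 (Tina): dept_id=1 -> matches Legal
  - employee 9 (Xander): dept_id=1 -> matches Legal
All 9 rows appear; 2 have NULL department.

SQL:
SELECT a.name, b.name AS department
FROM employees a
LEFT JOIN departments b ON a.dept_id = b.id

Result:
name   | department 
-------+------------
Eve    | Sales      
Beth   | NULL       
Carol  | Security   
Alice  | NULL       
Aaron  | Engineering
Leo    | Engineering
Karen  | Security   
Tina   | Legal      
Xander | Legal      


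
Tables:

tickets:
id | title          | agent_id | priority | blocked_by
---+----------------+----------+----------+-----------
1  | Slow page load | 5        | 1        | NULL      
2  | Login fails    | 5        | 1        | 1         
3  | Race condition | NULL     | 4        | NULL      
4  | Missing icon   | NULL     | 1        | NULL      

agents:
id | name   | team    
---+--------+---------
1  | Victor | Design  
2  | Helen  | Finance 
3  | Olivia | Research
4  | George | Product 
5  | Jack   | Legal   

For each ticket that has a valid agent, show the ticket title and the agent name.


INNER JOIN keeps only tickets rows whose agent_id matches an id in agents. Walk through each ticket:
  - ticket 1 (Slow page load): agent_id=5 -> matches Jack
  - ticket 2 (Login fails): agent_id=5 -> matches Jack
  - ticket 3 (Race condition): agent_id=NULL, no match -> dropped
  - ticket 4 (Missing icon): agent_id=NULL, no match -> dropped
So 2 of 4 rows are dropped.

SQL:
SELECT a.title, b.name AS agent
FROM tickets a
INNER JOIN agents b ON a.agent_id = b.id

Result:
title          | agent
---------------+------
Slow page load | Jack 
Login fails    | Jack 


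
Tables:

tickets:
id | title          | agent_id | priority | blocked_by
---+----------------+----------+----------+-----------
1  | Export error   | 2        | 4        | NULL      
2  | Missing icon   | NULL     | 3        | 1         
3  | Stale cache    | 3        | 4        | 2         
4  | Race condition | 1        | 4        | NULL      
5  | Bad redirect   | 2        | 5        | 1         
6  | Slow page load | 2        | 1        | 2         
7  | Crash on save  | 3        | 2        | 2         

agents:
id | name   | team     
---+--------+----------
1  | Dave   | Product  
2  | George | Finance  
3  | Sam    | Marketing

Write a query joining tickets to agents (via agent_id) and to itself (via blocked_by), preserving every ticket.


Two LEFT JOINs from the same base table tickets: one to agents via agent_id, one to tickets itself via blocked_by. Both are LEFT so every ticket is preserved.
Match against agents:
  - ticket 1 (Export error): agent_id=2 -> matches George
  - ticket 2 (Missing icon): agent_id=NULL, no match -> kept with NULL
  - ticket 3 (Stale cache): agent_id=3 -> matches Sam
  - ticket 4 (Race condition): agent_id=1 -> matches Dave
  - ticket 5 (Bad redirect): agent_id=2 -> matches George
  - ticket 6 (Slow page load): agent_id=2 -> matches George
  - ticket 7 (Crash on save): agent_id=3 -> matches Sam
Match against tickets (self):
  - ticket 1 (Export error): blocked_by=NULL -> NULL
  - ticket 2 (Missing icon): blocked_by=1 -> Export error
  - ticket 3 (Stale cache): blocked_by=2 -> Missing icon
  - ticket 4 (Race condition): blocked_by=NULL -> NULL
  - ticket 5 (Bad redirect): blocked_by=1 -> Export error
  - ticket 6 (Slow page load): blocked_by=2 -> Missing icon
  - ticket 7 (Crash on save): blocked_by=2 -> Missing icon

SQL:
SELECT a.title, b.name AS agent, c.title AS blocked_by
FROM tickets a
LEFT JOIN agents b ON a.agent_id = b.id
LEFT JOIN tickets c ON a.blocked_by = c.id

Result:
title          | agent  | blocked_by  
---------------+--------+-------------
Export error   | George | NULL        
Missing icon   | NULL   | Export error
Stale cache    | Sam    | Missing icon
Race condition | Dave   | NULL        
Bad redirect   | George | Export error
Slow page load | George | Missing icon
Crash on save  | Sam    | Missing icon


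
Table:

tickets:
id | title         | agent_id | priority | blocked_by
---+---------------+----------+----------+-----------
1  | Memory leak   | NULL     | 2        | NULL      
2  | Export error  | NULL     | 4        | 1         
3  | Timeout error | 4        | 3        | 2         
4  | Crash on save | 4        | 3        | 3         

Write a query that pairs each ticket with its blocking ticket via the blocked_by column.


This is a self-join: tickets is joined to a second copy of itself, matching each row's blocked_by to another row's id. Use LEFT JOIN so rows with blocked_by=NULL are kept.
  - ticket 1 (Memory leak): blocked_by=NULL -> NULL
  - ticket 2 (Export error): blocked_by=1 -> Memory leak
  - ticket 3 (Timeout error): blocked_by=2 -> Export error
  - ticket 4 (Crash on save): blocked_by=3 -> Timeout error

SQL:
SELECT a.title AS item, b.title AS blocked_by
FROM tickets a
LEFT JOIN tickets b ON a.blocked_by = b.id

Result:
item          | blocked_by   
--------------+--------------
Memory leak   | NULL         
Export error  | Memory leak  
Timeout error | Export error 
Crash on save | Timeout error


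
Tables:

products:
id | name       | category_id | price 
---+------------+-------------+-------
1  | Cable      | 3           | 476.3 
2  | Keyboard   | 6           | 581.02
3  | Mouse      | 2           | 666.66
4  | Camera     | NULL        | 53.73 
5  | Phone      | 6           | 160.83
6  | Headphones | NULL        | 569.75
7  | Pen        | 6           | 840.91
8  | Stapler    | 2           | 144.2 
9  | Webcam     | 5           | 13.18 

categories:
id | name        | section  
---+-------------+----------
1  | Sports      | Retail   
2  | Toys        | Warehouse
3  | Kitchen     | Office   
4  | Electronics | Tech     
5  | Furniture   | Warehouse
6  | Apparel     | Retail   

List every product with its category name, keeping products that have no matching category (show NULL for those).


LEFT JOIN keeps every row from products (the left table); where category_id has no match in categories, the category columns become NULL. Walk through each product:
  - product 1 (Cable): category_id=3 -> matches Kitchen
  - product 2 (Keyboard): category_id=6 -> matches Apparel
  - product 3 (Mouse): category_id=2 -> matches Toys
  - product 4 (Camera): category_id=NULL, no match -> kept with NULL
  - product 5 (Phone): category_id=6 -> matches Apparel
  - product 6 (Headphones): category_id=NULL, no match -> kept with NULL
  - product 7 (Pen): category_id=6 -> matches Apparel
  - product 8 (Stapler): category_id=2 -> matches Toys
  - product 9 (Webcam): category_id=5 -> matches Furniture
All 9 rows appear; 2 have NULL category.

SQL:
SELECT a.name, b.name AS category
FROM products a
LEFT JOIN categories b ON a.category_id = b.id

Result:
name       | category 
-----------+----------
Cable      | Kitchen  
Keyboard   | Apparel  
Mouse      | Toys     
Camera     | NULL     
Phone      | Apparel  
Headphones | NULL     
Pen        | Apparel  
Stapler    | Toys     
Webcam     | Furniture


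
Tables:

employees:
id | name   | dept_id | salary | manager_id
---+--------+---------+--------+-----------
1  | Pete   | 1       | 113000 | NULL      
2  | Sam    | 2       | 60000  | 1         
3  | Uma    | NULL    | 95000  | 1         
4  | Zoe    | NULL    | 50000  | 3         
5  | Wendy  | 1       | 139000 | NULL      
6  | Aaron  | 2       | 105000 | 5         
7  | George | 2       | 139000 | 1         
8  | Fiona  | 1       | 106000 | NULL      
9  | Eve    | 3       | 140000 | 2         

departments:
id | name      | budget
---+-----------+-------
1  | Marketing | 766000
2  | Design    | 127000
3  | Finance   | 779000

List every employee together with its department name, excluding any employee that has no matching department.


INNER JOIN keeps only employees rows whose dept_id matches an id in departments. Walk through each employee:
  - employee 1 (Pete): dept_id=1 -> matches Marketing
  - employee 2 (Sam): dept_id=2 -> matches Design
  - employee 3 (Uma): dept_id=NULL, no match -> dropped
  - employee 4 (Zoe): dept_id=NULL, no match -> dropped
  - employee 5 (Wendy): dept_id=1 -> matches Marketing
  - employee 6 (Aaron): dept_id=2 -> matches Design
  - employee 7 (George): dept_id=2 -> matches Design
  - employee 8 (Fiona): dept_id=1 -> matches Marketing
  - employee 9 (Eve): dept_id=3 -> matches Finance
So 2 of 9 rows are dropped.

SQL:
SELECT a.name, b.name AS department
FROM employees a
INNER JOIN departments b ON a.dept_id = b.id

Result:
name   | department
-------+-----------
Pete   | Marketing 
Sam    | Design    
Wendy  | Marketing 
Aaron  | Design    
George | Design    
Fiona  | Marketing 
Eve    | Finance   


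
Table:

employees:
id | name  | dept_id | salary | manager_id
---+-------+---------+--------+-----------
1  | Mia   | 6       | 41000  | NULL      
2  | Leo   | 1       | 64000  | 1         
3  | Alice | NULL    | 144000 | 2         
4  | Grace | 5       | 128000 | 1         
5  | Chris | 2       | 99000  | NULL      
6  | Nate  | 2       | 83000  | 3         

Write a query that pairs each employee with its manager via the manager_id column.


This is a self-join: employees is joined to a second copy of itself, matching each row's manager_id to another row's id. Use LEFT JOIN so rows with manager_id=NULL are kept.
  - employee 1 (Mia): manager_id=NULL -> NULL
  - employee 2 (Leo): manager_id=1 -> Mia
  - employee 3 (Alice): manager_id=2 -> Leo
  - employee 4 (Grace): manager_id=1 -> Mia
  - employee 5 (Chris): manager_id=NULL -> NULL
  - employee 6 (Nate): manager_id=3 -> Alice

SQL:
SELECT a.name AS item, b.name AS manager
FROM employees a
LEFT JOIN employees b ON a.manager_id = b.id

Result:
item  | manager
------+--------
Mia   | NULL   
Leo   | Mia    
Alice | Leo    
Grace | Mia    
Chris | NULL   
Nate  | Alice  


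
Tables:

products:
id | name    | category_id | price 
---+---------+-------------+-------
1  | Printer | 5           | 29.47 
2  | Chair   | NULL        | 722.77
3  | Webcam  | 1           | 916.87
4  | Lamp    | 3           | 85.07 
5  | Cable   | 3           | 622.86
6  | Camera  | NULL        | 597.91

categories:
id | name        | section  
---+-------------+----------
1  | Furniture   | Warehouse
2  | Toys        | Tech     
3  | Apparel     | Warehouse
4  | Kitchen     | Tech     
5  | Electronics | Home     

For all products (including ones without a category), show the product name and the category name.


LEFT JOIN keeps every row from products (the left table); where category_id has no match in categories, the category columns become NULL. Walk through each product:
  - product 1 (Printer): category_id=5 -> matches Electronics
  - product 2 (Chair): category_id=NULL, no match -> kept with NULL
  - product 3 (Webcam): category_id=1 -> matches Furniture
  - product 4 (Lamp): category_id=3 -> matches Apparel
  - product 5 (Cable): category_id=3 -> matches Apparel
  - product 6 (Camera): category_id=NULL, no match -> kept with NULL
All 6 rows appear; 2 have NULL category.

SQL:
SELECT a.name, b.name AS category
FROM products a
LEFT JOIN categories b ON a.category_id = b.id

Result:
name    | category   
--------+------------
Printer | Electronics
Chair   | NULL       
Webcam  | Furniture  
Lamp    | Apparel    
Cable   | Apparel    
Camera  | NULL       
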